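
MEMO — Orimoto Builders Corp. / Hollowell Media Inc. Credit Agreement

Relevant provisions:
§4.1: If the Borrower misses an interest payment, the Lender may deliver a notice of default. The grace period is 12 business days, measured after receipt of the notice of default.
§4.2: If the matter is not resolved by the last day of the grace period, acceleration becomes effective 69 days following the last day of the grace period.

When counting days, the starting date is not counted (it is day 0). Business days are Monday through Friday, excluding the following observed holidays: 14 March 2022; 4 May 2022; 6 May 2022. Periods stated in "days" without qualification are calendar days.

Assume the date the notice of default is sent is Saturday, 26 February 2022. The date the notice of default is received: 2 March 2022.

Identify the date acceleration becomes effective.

From Wednesday, 2 March 2022, 12 business days (Mar 3, Mar 4, Mar 7, Mar 8, …, Mar 17, Mar 18, Mar 21, skipping weekends and the listed holiday on Mar 14) brings us to Monday, 21 March 2022, which is the last day of the grace period.
Adding 69 calendar days to 21 March 2022 gives 29 May 2022, which is the date acceleration becomes effective.

29 May 2022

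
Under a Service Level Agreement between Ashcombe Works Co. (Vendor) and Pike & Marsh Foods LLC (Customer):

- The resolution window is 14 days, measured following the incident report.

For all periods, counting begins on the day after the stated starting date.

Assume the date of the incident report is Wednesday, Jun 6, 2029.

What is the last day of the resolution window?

Jun 20, 2029

The last day of the resolution window: 14 calendar days after Jun 6, 2029 is Jun 20, 2029.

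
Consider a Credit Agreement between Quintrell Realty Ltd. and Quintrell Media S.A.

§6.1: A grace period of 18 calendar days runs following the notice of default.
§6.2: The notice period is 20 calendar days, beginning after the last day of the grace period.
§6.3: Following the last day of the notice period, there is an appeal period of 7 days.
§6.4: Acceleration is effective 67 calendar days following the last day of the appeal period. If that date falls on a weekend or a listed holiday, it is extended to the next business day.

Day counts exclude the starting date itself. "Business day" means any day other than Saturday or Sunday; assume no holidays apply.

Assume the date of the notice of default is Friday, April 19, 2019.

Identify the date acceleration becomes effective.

August 9, 2019

The last day of the grace period: April 19, 2019 + 18 days = May 7, 2019.
Adding 20 calendar days to May 7, 2019 gives May 27, 2019, which is the last day of the notice period.
The last day of the appeal period: May 27, 2019 + 7 days = June 3, 2019.
The date acceleration becomes effective: 67 calendar days after June 3, 2019 is August 9, 2019. August 9, 2019 is a Friday, so no roll-forward applies.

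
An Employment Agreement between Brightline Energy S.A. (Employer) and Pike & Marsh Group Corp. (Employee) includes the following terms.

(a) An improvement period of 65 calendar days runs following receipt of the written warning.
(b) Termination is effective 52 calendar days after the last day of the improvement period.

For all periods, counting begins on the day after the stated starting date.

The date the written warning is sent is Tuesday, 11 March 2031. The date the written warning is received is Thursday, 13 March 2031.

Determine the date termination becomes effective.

8 July 2031

The last day of the improvement period: 13 March 2031 + 65 days = 17 May 2031.
Adding 52 calendar days to 17 May 2031 gives 8 July 2031, which is the date termination becomes effective.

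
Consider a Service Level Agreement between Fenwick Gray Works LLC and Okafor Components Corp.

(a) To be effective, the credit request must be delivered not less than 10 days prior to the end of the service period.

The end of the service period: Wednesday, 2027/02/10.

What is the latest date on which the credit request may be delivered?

2027/02/10 minus 10 days is 2027/01/31.

2027/01/31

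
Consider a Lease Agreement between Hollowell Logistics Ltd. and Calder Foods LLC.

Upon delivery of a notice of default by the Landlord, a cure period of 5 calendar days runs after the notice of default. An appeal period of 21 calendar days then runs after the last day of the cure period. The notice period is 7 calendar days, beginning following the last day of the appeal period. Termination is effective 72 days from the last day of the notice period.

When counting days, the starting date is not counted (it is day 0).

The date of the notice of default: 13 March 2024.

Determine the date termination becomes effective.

26 June 2024

The last day of the cure period: 13 March 2024 + 5 days = 18 March 2024.
Adding 21 calendar days to 18 March 2024 gives 8 April 2024, which is the last day of the appeal period.
Adding 7 calendar days to 8 April 2024 gives 15 April 2024, which is the last day of the notice period.
The date termination becomes effective: 15 April 2024 + 72 days = 26 June 2024.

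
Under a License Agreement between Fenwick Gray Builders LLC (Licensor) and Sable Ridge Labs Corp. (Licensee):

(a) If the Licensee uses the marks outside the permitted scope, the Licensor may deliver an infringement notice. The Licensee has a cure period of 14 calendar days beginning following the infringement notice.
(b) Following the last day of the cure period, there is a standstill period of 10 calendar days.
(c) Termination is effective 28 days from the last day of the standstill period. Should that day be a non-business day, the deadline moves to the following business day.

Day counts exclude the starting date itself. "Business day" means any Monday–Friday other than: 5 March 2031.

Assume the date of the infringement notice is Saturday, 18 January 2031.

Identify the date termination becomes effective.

11 March 2031

The last day of the cure period: 14 calendar days after 18 January 2031 is 1 February 2031.
The last day of the standstill period: 1 February 2031 + 10 days = 11 February 2031.
Adding 28 calendar days to 11 February 2031 gives 11 March 2031, which is the date termination becomes effective. 11 March 2031 is a Tuesday and is not a listed holiday, so no roll-forward applies.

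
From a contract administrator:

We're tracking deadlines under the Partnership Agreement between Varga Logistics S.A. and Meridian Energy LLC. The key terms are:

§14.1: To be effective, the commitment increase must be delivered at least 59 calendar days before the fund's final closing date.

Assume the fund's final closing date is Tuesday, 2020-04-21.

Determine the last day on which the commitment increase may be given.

Counting back 59 calendar days from 2020-04-21 gives 2020-02-22.

2020-02-22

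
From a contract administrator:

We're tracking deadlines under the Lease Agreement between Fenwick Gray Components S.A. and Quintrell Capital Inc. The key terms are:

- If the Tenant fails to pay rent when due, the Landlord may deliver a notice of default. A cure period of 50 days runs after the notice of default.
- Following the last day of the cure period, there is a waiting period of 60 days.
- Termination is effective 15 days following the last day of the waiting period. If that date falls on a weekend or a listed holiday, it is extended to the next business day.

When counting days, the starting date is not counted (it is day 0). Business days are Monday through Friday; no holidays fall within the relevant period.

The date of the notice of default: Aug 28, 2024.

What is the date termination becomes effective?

The last day of the cure period: 50 calendar days after Aug 28, 2024 is Oct 17, 2024.
Adding 60 calendar days to Oct 17, 2024 gives Dec 16, 2024, which is the last day of the waiting period.
The date termination becomes effective: 15 calendar days after Dec 16, 2024 is Dec 31, 2024. Dec 31, 2024 is a Tuesday, so no roll-forward applies.

Dec 31, 2024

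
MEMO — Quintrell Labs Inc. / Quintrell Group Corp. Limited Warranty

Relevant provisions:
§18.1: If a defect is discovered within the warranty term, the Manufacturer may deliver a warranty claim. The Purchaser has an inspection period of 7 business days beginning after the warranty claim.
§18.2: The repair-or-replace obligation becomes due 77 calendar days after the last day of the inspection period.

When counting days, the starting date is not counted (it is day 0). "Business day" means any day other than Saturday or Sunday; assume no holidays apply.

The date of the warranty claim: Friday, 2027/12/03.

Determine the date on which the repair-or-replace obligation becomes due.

2028/02/29

From Friday, 2027/12/03, 7 business days (Dec 6, Dec 7, Dec 8, Dec 9, Dec 10, Dec 13, Dec 14, skipping weekends) brings us to Tuesday, 2027/12/14, which is the last day of the inspection period.
The date on which the repair-or-replace obligation becomes due: 2027/12/14 + 77 days = 2028/02/29.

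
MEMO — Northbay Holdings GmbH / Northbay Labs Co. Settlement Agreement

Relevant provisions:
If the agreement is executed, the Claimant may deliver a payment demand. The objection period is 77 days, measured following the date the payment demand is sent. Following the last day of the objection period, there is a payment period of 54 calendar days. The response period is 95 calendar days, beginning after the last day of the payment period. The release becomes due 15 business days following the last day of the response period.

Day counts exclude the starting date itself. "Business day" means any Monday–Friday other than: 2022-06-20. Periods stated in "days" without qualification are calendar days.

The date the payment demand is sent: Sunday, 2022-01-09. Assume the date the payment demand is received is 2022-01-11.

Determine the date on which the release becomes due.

2022-09-13

The last day of the objection period: 77 calendar days after 2022-01-09 is 2022-03-27.
The last day of the payment period: 2022-03-27 + 54 days = 2022-05-20.
The last day of the response period: 2022-05-20 + 95 days = 2022-08-23.
The date on which the release becomes due: counting 15 business days from Tuesday, 2022-08-23 (Aug 24, Aug 25, Aug 26, Aug 29, …, Sep 9, Sep 12, Sep 13, skipping weekends) reaches Tuesday, 2022-09-13.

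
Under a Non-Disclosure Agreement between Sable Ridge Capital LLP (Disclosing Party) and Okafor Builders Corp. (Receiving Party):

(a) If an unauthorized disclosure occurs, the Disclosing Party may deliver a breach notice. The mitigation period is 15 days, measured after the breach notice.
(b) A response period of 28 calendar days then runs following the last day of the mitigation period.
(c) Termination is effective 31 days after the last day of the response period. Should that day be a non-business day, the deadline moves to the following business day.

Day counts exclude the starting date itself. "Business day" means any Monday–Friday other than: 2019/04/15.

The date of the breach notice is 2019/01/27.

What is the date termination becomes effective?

2019/04/11

The last day of the mitigation period: 15 calendar days after 2019/01/27 is 2019/02/11.
The last day of the response period: 2019/02/11 + 28 days = 2019/03/11.
The date termination becomes effective: 2019/03/11 + 31 days = 2019/04/11. 2019/04/11 is a Thursday and is not a listed holiday, so no roll-forward applies.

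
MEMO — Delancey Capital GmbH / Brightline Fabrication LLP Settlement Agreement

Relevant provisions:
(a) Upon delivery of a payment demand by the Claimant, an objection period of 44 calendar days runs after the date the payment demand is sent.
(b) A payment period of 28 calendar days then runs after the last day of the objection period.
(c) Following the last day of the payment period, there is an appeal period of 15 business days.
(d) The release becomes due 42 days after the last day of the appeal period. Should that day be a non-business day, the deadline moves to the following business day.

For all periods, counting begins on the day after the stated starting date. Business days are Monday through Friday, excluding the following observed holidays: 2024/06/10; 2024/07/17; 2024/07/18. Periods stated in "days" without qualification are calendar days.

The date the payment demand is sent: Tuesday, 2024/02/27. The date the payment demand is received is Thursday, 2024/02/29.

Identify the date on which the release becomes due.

The last day of the objection period: 2024/02/27 + 44 days = 2024/04/11.
The last day of the payment period: 28 calendar days after 2024/04/11 is 2024/05/09.
The last day of the appeal period: 15 business days after Thursday, 2024/05/09, skipping weekends — May 10, May 13, May 14, May 15, …, May 28, May 29, May 30 — lands on Thursday, 2024/05/30.
The date on which the release becomes due: 2024/05/30 + 42 days = 2024/07/11. 2024/07/11 is a Thursday and is not a listed holiday, so no roll-forward applies.

2024/07/11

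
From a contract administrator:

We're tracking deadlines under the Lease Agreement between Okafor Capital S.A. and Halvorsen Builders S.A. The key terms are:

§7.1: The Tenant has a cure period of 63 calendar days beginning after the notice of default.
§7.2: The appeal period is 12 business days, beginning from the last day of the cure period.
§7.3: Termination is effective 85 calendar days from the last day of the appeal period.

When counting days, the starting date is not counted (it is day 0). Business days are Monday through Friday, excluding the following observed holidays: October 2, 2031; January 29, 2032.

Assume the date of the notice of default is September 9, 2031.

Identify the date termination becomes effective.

February 20, 2032

Adding 63 calendar days to September 9, 2031 gives November 11, 2031, which is the last day of the cure period.
From Tuesday, November 11, 2031, 12 business days (Nov 12, Nov 13, Nov 14, Nov 17, …, Nov 25, Nov 26, Nov 27, skipping weekends) brings us to Thursday, November 27, 2031, which is the last day of the appeal period.
Adding 85 calendar days to November 27, 2031 gives February 20, 2032, which is the date termination becomes effective.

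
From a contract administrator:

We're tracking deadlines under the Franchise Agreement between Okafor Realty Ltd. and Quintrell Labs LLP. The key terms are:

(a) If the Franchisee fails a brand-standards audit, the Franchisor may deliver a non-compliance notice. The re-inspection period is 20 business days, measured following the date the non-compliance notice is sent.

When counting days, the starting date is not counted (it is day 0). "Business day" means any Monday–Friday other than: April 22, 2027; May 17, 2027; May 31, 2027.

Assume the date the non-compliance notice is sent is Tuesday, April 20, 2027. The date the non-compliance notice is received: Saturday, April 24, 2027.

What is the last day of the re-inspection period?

May 20, 2027

From Tuesday, April 20, 2027, 20 business days (Apr 21, Apr 23, Apr 26, Apr 27, …, May 18, May 19, May 20, skipping weekends and the listed holidays on Apr 22, May 17) brings us to Thursday, May 20, 2027, which is the last day of the re-inspection period.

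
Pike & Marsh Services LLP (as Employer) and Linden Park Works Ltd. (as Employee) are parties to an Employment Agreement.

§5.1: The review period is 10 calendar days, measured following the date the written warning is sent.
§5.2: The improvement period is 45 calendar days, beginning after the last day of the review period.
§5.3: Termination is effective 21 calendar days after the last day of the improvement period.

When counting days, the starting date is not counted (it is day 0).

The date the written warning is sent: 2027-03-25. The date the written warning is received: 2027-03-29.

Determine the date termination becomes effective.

2027-06-09

Adding 10 calendar days to 2027-03-25 gives 2027-04-04, which is the last day of the review period.
Adding 45 calendar days to 2027-04-04 gives 2027-05-19, which is the last day of the improvement period.
The date termination becomes effective: 21 calendar days after 2027-05-19 is 2027-06-09.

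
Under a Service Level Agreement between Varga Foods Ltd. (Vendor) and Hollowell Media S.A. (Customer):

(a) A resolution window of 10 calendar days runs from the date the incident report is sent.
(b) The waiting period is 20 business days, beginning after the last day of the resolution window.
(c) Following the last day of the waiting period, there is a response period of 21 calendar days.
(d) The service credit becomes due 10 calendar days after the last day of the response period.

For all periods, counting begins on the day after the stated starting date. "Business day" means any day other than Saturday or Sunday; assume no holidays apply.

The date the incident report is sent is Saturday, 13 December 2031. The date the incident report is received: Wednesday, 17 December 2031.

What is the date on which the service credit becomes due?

The last day of the resolution window: 13 December 2031 + 10 days = 23 December 2031.
The last day of the waiting period: 20 business days after Tuesday, 23 December 2031, skipping weekends — Dec 24, Dec 25, Dec 26, Dec 29, …, Jan 16, Jan 19, Jan 20 — lands on Tuesday, 20 January 2032.
Adding 21 calendar days to 20 January 2032 gives 10 February 2032, which is the last day of the response period.
Adding 10 calendar days to 10 February 2032 gives 20 February 2032, which is the date on which the service credit becomes due.

20 February 2032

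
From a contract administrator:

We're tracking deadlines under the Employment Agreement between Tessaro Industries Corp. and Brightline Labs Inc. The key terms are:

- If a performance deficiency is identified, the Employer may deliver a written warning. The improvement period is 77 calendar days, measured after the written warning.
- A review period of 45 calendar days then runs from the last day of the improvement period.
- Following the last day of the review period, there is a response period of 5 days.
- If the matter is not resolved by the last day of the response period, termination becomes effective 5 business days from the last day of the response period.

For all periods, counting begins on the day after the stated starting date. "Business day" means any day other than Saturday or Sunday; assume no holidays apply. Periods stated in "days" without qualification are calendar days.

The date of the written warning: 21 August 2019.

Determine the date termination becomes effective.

The last day of the improvement period: 21 August 2019 + 77 days = 6 November 2019.
The last day of the review period: 45 calendar days after 6 November 2019 is 21 December 2019.
The last day of the response period: 21 December 2019 + 5 days = 26 December 2019.
The date termination becomes effective: counting 5 business days from Thursday, 26 December 2019 (Dec 27, Dec 30, Dec 31, Jan 1, Jan 2, skipping weekends) reaches Thursday, 2 January 2020.

2 January 2020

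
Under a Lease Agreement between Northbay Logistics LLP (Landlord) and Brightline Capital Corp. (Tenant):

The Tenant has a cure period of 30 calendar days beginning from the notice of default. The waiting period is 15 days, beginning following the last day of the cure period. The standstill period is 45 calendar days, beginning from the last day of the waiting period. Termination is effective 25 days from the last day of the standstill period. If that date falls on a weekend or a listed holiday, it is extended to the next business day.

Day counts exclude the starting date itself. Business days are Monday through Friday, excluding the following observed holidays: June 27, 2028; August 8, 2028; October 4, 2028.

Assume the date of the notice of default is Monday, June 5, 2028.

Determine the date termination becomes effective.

The last day of the cure period: 30 calendar days after June 5, 2028 is July 5, 2028.
The last day of the waiting period: July 5, 2028 + 15 days = July 20, 2028.
The last day of the standstill period: 45 calendar days after July 20, 2028 is September 3, 2028.
Adding 25 calendar days to September 3, 2028 gives September 28, 2028, which is the date termination becomes effective. September 28, 2028 is a Thursday and is not a listed holiday, so no roll-forward applies.

September 28, 2028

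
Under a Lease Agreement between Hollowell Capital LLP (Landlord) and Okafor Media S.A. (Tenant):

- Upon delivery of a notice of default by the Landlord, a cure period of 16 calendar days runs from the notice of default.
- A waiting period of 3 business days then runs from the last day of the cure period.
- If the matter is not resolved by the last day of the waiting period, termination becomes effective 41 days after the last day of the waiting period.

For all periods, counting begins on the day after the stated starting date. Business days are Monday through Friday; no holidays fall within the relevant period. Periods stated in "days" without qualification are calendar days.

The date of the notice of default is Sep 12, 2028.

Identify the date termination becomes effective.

Nov 13, 2028

Adding 16 calendar days to Sep 12, 2028 gives Sep 28, 2028, which is the last day of the cure period.
The last day of the waiting period: counting 3 business days from Thursday, Sep 28, 2028 (Sep 29, Oct 2, Oct 3, skipping weekends) reaches Tuesday, Oct 3, 2028.
The date termination becomes effective: 41 calendar days after Oct 3, 2028 is Nov 13, 2028.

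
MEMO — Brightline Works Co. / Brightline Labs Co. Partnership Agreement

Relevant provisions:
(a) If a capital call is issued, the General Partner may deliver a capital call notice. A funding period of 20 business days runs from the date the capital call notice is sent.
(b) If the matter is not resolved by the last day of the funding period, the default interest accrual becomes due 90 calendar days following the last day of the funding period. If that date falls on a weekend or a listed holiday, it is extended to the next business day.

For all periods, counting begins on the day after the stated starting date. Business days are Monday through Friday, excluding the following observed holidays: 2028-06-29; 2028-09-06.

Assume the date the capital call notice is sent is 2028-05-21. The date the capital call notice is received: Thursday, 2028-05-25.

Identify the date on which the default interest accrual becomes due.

From Sunday, 2028-05-21, 20 business days (May 22, May 23, May 24, May 25, …, Jun 14, Jun 15, Jun 16, skipping weekends) brings us to Friday, 2028-06-16, which is the last day of the funding period.
The date on which the default interest accrual becomes due: 2028-06-16 + 90 days = 2028-09-14. 2028-09-14 is a Thursday and is not a listed holiday, so no roll-forward applies.

2028-09-14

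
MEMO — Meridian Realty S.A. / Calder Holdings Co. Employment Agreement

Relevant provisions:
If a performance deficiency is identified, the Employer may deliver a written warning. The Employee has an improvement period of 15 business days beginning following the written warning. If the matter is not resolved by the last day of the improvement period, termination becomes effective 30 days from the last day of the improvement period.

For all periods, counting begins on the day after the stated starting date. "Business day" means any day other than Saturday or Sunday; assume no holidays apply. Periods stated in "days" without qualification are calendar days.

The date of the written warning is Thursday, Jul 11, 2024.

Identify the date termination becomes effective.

Aug 31, 2024

The last day of the improvement period: 15 business days after Thursday, Jul 11, 2024, skipping weekends — Jul 12, Jul 15, Jul 16, Jul 17, …, Jul 30, Jul 31, Aug 1 — lands on Thursday, Aug 1, 2024.
Adding 30 calendar days to Aug 1, 2024 gives Aug 31, 2024, which is the date termination becomes effective.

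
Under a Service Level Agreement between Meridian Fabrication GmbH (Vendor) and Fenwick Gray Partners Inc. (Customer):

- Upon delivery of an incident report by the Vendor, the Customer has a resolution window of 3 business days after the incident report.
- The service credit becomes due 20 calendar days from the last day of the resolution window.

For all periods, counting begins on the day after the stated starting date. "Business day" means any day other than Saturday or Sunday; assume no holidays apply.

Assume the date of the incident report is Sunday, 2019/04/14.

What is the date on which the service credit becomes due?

2019/05/07

The last day of the resolution window: counting 3 business days from Sunday, 2019/04/14 (Apr 15, Apr 16, Apr 17, skipping weekends) reaches Wednesday, 2019/04/17.
The date on which the service credit becomes due: 2019/04/17 + 20 days = 2019/05/07.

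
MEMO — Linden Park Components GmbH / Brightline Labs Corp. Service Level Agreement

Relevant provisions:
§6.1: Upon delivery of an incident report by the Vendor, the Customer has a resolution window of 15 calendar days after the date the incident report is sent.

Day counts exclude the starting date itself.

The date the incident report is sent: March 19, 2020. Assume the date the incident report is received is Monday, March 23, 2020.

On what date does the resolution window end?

The last day of the resolution window: March 19, 2020 + 15 days = April 3, 2020.

April 3, 2020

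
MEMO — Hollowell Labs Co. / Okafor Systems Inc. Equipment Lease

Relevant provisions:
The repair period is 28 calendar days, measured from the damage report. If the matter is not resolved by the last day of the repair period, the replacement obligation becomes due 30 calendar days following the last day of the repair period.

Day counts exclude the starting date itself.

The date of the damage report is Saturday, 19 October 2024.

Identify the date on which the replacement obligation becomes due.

16 December 2024

The last day of the repair period: 19 October 2024 + 28 days = 16 November 2024.
The date on which the replacement obligation becomes due: 30 calendar days after 16 November 2024 is 16 December 2024.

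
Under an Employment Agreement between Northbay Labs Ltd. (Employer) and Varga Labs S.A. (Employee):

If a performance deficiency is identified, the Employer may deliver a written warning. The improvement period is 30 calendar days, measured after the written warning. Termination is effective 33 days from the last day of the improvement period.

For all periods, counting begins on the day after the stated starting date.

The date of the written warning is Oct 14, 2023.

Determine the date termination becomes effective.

Dec 16, 2023

The last day of the improvement period: 30 calendar days after Oct 14, 2023 is Nov 13, 2023.
The date termination becomes effective: 33 calendar days after Nov 13, 2023 is Dec 16, 2023.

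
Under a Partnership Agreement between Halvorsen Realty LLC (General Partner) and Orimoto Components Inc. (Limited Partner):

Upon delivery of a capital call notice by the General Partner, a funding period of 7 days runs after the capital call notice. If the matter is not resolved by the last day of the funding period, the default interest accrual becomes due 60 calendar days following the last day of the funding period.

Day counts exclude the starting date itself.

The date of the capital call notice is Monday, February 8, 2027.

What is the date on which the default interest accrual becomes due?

The last day of the funding period: February 8, 2027 + 7 days = February 15, 2027.
The date on which the default interest accrual becomes due: February 15, 2027 + 60 days = April 16, 2027.

April 16, 2027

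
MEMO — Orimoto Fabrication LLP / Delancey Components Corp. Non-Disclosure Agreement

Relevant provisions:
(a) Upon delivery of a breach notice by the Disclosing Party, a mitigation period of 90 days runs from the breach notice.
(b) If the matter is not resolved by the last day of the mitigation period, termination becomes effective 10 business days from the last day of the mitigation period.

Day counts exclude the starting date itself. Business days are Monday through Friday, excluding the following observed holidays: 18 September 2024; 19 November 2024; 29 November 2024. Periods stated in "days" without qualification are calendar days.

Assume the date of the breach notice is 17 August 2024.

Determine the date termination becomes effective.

Adding 90 calendar days to 17 August 2024 gives 15 November 2024, which is the last day of the mitigation period.
The date termination becomes effective: counting 10 business days from Friday, 15 November 2024 (Nov 18, Nov 20, Nov 21, Nov 22, Nov 25, Nov 26, Nov 27, Nov 28, Dec 2, Dec 3, skipping weekends and the listed holidays on Nov 19, Nov 29) reaches Tuesday, 3 December 2024.

3 December 2024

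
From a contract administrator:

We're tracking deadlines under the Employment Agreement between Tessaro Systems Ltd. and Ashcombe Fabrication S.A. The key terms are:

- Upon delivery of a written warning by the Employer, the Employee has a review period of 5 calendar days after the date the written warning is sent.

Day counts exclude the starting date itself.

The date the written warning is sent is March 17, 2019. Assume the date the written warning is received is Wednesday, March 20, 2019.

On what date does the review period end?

March 22, 2019

The last day of the review period: 5 calendar days after March 17, 2019 is March 22, 2019.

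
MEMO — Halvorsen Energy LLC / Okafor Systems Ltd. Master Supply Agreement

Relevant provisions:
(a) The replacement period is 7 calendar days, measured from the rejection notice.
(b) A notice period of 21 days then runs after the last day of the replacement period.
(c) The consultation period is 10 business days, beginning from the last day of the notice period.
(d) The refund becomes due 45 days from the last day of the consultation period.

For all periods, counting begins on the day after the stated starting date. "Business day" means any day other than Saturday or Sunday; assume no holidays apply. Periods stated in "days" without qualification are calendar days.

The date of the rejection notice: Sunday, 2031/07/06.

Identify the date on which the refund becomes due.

2031/09/29

Adding 7 calendar days to 2031/07/06 gives 2031/07/13, which is the last day of the replacement period.
The last day of the notice period: 2031/07/13 + 21 days = 2031/08/03.
From Sunday, 2031/08/03, 10 business days (Aug 4, Aug 5, Aug 6, Aug 7, Aug 8, Aug 11, Aug 12, Aug 13, Aug 14, Aug 15, skipping weekends) brings us to Friday, 2031/08/15, which is the last day of the consultation period.
Adding 45 calendar days to 2031/08/15 gives 2031/09/29, which is the date on which the refund becomes due.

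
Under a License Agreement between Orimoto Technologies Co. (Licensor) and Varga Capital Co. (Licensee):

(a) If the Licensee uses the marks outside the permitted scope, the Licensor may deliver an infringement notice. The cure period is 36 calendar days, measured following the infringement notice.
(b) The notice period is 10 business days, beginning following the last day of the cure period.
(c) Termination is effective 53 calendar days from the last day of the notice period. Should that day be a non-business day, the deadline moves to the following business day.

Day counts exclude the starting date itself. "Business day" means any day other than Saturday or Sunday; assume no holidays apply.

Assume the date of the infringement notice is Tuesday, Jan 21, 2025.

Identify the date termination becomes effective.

The last day of the cure period: 36 calendar days after Jan 21, 2025 is Feb 26, 2025.
The last day of the notice period: counting 10 business days from Wednesday, Feb 26, 2025 (Feb 27, Feb 28, Mar 3, Mar 4, Mar 5, Mar 6, Mar 7, Mar 10, Mar 11, Mar 12, skipping weekends) reaches Wednesday, Mar 12, 2025.
The date termination becomes effective: 53 calendar days after Mar 12, 2025 is May 4, 2025. That falls on a Sunday, so it rolls to the next business day, Monday, May 5, 2025.

May 5, 2025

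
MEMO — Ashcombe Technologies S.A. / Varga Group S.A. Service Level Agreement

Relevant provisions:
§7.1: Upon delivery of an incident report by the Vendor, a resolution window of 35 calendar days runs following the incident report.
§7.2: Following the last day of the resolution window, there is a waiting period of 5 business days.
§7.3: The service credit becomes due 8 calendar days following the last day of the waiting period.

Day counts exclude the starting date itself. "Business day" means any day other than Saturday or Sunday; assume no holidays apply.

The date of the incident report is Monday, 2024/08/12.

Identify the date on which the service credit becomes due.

2024/10/01

The last day of the resolution window: 2024/08/12 + 35 days = 2024/09/16.
The last day of the waiting period: 5 business days after Monday, 2024/09/16, skipping weekends — Sep 17, Sep 18, Sep 19, Sep 20, Sep 23 — lands on Monday, 2024/09/23.
The date on which the service credit becomes due: 2024/09/23 + 8 days = 2024/10/01.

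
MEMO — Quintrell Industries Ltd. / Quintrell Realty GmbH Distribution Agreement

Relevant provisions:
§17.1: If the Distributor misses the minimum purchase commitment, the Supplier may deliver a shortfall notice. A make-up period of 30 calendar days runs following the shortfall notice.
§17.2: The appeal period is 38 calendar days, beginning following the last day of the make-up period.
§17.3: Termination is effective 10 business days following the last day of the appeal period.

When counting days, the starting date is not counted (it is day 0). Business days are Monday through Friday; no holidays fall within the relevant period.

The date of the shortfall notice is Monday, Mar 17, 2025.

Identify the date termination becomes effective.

The last day of the make-up period: 30 calendar days after Mar 17, 2025 is Apr 16, 2025.
The last day of the appeal period: 38 calendar days after Apr 16, 2025 is May 24, 2025.
From Saturday, May 24, 2025, 10 business days (May 26, May 27, May 28, May 29, May 30, Jun 2, Jun 3, Jun 4, Jun 5, Jun 6, skipping weekends) brings us to Friday, Jun 6, 2025, which is the date termination becomes effective.

Jun 6, 2025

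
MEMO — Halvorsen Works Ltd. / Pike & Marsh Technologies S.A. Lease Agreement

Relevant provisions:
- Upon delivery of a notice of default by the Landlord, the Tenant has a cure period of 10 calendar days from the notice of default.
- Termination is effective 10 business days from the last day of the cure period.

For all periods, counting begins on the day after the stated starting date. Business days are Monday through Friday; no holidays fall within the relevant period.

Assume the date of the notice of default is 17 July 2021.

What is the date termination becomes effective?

10 August 2021

The last day of the cure period: 17 July 2021 + 10 days = 27 July 2021.
The date termination becomes effective: counting 10 business days from Tuesday, 27 July 2021 (Jul 28, Jul 29, Jul 30, Aug 2, Aug 3, Aug 4, Aug 5, Aug 6, Aug 9, Aug 10, skipping weekends) reaches Tuesday, 10 August 2021.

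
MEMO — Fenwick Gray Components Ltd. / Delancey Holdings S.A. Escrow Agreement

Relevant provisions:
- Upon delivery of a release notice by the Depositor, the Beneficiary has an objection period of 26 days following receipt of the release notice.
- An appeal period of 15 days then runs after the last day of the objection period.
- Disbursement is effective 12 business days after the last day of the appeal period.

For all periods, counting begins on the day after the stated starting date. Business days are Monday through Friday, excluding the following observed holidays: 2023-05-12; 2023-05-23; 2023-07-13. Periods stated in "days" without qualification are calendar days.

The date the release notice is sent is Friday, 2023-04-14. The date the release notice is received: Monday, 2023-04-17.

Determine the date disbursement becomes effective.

Adding 26 calendar days to 2023-04-17 gives 2023-05-13, which is the last day of the objection period.
Adding 15 calendar days to 2023-05-13 gives 2023-05-28, which is the last day of the appeal period.
The date disbursement becomes effective: 12 business days after Sunday, 2023-05-28, skipping weekends — May 29, May 30, May 31, Jun 1, …, Jun 9, Jun 12, Jun 13 — lands on Tuesday, 2023-06-13.

2023-06-13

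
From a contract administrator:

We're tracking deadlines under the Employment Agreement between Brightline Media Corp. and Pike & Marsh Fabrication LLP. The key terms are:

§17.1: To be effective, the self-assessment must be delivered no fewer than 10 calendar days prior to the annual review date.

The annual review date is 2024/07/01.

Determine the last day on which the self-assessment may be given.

Counting back 10 calendar days from 2024/07/01 gives 2024/06/21.

2024/06/21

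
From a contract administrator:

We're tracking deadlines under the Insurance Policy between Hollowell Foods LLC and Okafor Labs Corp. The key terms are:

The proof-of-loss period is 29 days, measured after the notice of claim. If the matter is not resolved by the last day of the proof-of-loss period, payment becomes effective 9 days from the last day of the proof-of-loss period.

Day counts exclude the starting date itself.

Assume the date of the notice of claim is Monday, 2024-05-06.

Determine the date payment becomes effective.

2024-06-13

Adding 29 calendar days to 2024-05-06 gives 2024-06-04, which is the last day of the proof-of-loss period.
The date payment becomes effective: 9 calendar days after 2024-06-04 is 2024-06-13.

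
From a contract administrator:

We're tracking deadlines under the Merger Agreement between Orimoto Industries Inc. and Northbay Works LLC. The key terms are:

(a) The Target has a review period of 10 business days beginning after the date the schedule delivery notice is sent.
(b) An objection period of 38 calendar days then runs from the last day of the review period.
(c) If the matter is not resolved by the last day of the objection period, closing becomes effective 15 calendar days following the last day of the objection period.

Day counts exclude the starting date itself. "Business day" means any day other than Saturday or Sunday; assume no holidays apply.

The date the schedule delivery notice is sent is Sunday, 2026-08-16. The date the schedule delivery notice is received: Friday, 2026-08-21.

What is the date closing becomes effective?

The last day of the review period: counting 10 business days from Sunday, 2026-08-16 (Aug 17, Aug 18, Aug 19, Aug 20, Aug 21, Aug 24, Aug 25, Aug 26, Aug 27, Aug 28, skipping weekends) reaches Friday, 2026-08-28.
The last day of the objection period: 2026-08-28 + 38 days = 2026-10-05.
The date closing becomes effective: 15 calendar days after 2026-10-05 is 2026-10-20.

2026-10-20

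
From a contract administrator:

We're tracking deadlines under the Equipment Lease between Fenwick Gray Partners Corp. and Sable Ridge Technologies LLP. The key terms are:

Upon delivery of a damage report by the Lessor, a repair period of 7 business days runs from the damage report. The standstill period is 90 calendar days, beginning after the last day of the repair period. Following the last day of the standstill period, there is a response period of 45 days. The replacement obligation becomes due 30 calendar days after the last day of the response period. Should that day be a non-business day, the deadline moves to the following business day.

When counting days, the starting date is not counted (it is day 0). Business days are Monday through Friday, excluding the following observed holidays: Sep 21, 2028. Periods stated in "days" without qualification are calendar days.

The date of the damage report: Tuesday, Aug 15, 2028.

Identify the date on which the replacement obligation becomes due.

Feb 5, 2029

The last day of the repair period: 7 business days after Tuesday, Aug 15, 2028, skipping weekends — Aug 16, Aug 17, Aug 18, Aug 21, Aug 22, Aug 23, Aug 24 — lands on Thursday, Aug 24, 2028.
The last day of the standstill period: Aug 24, 2028 + 90 days = Nov 22, 2028.
The last day of the response period: Nov 22, 2028 + 45 days = Jan 6, 2029.
The date on which the replacement obligation becomes due: Jan 6, 2029 + 30 days = Feb 5, 2029. Feb 5, 2029 is a Monday and is not a listed holiday, so no roll-forward applies.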